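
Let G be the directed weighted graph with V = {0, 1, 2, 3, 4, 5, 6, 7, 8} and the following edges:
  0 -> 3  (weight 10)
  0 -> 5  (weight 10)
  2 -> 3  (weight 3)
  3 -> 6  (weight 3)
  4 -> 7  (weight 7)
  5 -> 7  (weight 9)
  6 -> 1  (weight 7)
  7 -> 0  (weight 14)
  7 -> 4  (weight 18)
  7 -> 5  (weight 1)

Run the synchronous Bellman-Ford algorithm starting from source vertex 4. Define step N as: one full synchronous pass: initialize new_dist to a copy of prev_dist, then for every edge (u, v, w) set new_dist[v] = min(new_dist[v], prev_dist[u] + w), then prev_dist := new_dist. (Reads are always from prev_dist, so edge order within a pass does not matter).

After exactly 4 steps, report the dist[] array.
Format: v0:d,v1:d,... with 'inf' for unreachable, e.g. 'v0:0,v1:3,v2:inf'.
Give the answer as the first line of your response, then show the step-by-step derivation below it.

v0:21,v1:inf,v2:inf,v3:31,v4:0,v5:8,v6:34,v7:7,v8:inf

step 1: dist = v0:inf,v1:inf,v2:inf,v3:inf,v4:0,v5:inf,v6:inf,v7:7,v8:inf
step 2: dist = v0:21,v1:inf,v2:inf,v3:inf,v4:0,v5:8,v6:inf,v7:7,v8:inf
step 3: dist = v0:21,v1:inf,v2:inf,v3:31,v4:0,v5:8,v6:inf,v7:7,v8:inf
step 4: dist = v0:21,v1:inf,v2:inf,v3:31,v4:0,v5:8,v6:34,v7:7,v8:inf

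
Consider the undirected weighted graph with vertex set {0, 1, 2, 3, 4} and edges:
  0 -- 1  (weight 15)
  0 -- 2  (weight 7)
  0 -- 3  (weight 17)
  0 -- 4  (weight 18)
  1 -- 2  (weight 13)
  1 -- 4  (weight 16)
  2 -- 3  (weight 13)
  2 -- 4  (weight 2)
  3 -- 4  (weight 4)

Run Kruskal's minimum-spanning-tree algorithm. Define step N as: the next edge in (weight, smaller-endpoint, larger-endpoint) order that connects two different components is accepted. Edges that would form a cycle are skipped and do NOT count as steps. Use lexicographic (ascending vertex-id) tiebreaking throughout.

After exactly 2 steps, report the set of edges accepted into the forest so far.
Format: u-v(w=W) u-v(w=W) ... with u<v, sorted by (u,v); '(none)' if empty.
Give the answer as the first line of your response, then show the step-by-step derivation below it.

2-4(w=2) 3-4(w=4)

step 1: add edge 2-4 (w=2); MST = {2-4(w=2)}
step 2: add edge 3-4 (w=4); MST = {2-4(w=2) 3-4(w=4)}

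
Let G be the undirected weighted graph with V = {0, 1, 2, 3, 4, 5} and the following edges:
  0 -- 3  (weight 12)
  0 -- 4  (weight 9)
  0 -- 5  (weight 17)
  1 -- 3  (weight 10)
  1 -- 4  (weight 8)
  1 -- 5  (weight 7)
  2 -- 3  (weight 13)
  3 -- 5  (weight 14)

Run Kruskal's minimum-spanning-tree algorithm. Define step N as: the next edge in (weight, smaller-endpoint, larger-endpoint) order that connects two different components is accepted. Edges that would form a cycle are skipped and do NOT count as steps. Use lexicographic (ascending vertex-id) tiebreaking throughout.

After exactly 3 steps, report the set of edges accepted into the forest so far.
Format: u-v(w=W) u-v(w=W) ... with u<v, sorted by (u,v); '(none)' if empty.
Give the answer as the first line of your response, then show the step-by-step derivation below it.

0-4(w=9) 1-4(w=8) 1-5(w=7)

step 1: add edge 1-5 (w=7); MST = {1-5(w=7)}
step 2: add edge 1-4 (w=8); MST = {1-4(w=8) 1-5(w=7)}
step 3: add edge 0-4 (w=9); MST = {0-4(w=9) 1-4(w=8) 1-5(w=7)}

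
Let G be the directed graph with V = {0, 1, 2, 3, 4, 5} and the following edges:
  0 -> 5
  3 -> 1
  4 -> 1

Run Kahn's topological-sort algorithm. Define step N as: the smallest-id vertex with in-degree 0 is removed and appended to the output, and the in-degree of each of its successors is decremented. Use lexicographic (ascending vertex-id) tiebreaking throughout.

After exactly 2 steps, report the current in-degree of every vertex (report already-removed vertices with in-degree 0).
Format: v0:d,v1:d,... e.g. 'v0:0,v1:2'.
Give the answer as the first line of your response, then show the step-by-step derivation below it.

v0:0,v1:2,v2:0,v3:0,v4:0,v5:0

step 1: output 0; order=[0]; indeg=(0,2,0,0,0,0)
step 2: output 2; order=[0,2]; indeg=(0,2,0,0,0,0)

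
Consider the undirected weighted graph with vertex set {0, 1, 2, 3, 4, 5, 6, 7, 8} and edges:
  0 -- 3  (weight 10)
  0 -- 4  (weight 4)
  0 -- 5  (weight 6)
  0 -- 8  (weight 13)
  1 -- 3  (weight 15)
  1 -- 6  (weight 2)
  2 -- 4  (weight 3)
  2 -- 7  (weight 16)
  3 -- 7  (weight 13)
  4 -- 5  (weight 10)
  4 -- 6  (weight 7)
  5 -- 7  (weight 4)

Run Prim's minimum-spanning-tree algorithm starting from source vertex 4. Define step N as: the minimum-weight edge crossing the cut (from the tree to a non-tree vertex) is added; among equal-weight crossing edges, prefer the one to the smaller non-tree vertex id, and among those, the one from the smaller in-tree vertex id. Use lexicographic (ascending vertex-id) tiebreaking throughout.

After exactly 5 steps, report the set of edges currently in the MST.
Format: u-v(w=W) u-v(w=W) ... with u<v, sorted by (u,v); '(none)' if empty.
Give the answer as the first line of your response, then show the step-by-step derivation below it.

0-4(w=4) 0-5(w=6) 2-4(w=3) 4-6(w=7) 5-7(w=4)

step 1: add edge 2-4 (w=3); MST = {2-4(w=3)}
step 2: add edge 0-4 (w=4); MST = {0-4(w=4) 2-4(w=3)}
step 3: add edge 0-5 (w=6); MST = {0-4(w=4) 0-5(w=6) 2-4(w=3)}
step 4: add edge 5-7 (w=4); MST = {0-4(w=4) 0-5(w=6) 2-4(w=3) 5-7(w=4)}
step 5: add edge 4-6 (w=7); MST = {0-4(w=4) 0-5(w=6) 2-4(w=3) 4-6(w=7) 5-7(w=4)}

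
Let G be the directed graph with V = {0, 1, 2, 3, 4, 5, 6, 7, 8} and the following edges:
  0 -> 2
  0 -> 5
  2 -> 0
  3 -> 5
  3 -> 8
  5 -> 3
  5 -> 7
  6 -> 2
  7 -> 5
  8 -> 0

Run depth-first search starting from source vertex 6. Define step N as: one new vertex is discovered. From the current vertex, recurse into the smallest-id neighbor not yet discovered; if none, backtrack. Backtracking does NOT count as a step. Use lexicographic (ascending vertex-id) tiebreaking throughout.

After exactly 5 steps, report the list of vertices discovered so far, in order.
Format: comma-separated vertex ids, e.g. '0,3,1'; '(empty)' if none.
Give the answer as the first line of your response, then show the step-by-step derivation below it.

6,2,0,5,3

step 1: discover 6; path=6; order=6
step 2: discover 2; path=6>2; order=6,2
step 3: discover 0; path=6>2>0; order=6,2,0
step 4: discover 5; path=6>2>0>5; order=6,2,0,5
step 5: discover 3; path=6>2>0>5>3; order=6,2,0,5,3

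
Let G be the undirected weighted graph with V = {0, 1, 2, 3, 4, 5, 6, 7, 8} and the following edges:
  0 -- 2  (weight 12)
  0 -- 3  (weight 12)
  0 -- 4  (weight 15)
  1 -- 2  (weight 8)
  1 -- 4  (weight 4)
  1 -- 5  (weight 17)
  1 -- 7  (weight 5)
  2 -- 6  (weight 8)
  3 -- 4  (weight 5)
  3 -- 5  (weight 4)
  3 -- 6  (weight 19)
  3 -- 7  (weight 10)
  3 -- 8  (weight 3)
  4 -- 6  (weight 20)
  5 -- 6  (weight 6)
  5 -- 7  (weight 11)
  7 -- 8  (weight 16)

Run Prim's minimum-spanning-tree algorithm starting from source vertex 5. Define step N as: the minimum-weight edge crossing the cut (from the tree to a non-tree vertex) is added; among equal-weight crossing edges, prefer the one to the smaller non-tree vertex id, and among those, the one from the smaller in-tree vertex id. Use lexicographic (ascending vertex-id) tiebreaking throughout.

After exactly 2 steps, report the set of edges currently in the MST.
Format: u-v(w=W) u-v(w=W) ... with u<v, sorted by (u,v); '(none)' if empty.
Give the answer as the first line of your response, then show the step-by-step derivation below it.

3-5(w=4) 3-8(w=3)

step 1: add edge 3-5 (w=4); MST = {3-5(w=4)}
step 2: add edge 3-8 (w=3); MST = {3-5(w=4) 3-8(w=3)}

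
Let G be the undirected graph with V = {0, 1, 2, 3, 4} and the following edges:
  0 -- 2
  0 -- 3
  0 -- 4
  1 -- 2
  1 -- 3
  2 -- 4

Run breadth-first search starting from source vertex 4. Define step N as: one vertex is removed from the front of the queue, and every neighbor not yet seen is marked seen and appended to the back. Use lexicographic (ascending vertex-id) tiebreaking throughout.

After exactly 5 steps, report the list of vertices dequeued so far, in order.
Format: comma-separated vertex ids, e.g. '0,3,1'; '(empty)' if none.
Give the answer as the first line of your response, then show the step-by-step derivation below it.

4,0,2,3,1

step 1: dequeue 4; queue=[0,2]; order=4
step 2: dequeue 0; queue=[2,3]; order=4,0
step 3: dequeue 2; queue=[3,1]; order=4,0,2
step 4: dequeue 3; queue=[1]; order=4,0,2,3
step 5: dequeue 1; queue=[(empty)]; order=4,0,2,3,1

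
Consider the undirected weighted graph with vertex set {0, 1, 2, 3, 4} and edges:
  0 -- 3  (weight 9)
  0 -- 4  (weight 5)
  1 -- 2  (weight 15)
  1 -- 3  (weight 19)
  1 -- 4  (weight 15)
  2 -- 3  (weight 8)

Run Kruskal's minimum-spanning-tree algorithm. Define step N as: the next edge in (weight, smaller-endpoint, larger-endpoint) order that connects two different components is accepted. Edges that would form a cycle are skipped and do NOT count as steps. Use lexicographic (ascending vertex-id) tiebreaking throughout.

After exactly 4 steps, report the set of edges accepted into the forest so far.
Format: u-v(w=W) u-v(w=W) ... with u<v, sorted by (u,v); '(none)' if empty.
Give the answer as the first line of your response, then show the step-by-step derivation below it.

0-3(w=9) 0-4(w=5) 1-2(w=15) 2-3(w=8)

step 1: add edge 0-4 (w=5); MST = {0-4(w=5)}
step 2: add edge 2-3 (w=8); MST = {0-4(w=5) 2-3(w=8)}
step 3: add edge 0-3 (w=9); MST = {0-3(w=9) 0-4(w=5) 2-3(w=8)}
step 4: add edge 1-2 (w=15); MST = {0-3(w=9) 0-4(w=5) 1-2(w=15) 2-3(w=8)}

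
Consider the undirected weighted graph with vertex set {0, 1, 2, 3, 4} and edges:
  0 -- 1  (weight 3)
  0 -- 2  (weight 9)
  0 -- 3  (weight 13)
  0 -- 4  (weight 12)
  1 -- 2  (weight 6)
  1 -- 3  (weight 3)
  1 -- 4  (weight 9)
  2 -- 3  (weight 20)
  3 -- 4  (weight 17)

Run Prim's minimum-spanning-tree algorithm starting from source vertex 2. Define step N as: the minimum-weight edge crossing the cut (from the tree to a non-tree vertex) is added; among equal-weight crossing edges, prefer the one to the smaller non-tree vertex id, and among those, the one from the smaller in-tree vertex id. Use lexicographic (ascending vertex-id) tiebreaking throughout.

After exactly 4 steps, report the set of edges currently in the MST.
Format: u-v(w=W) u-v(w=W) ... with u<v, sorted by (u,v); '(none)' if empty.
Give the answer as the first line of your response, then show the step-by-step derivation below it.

0-1(w=3) 1-2(w=6) 1-3(w=3) 1-4(w=9)

step 1: add edge 1-2 (w=6); MST = {1-2(w=6)}
step 2: add edge 0-1 (w=3); MST = {0-1(w=3) 1-2(w=6)}
step 3: add edge 1-3 (w=3); MST = {0-1(w=3) 1-2(w=6) 1-3(w=3)}
step 4: add edge 1-4 (w=9); MST = {0-1(w=3) 1-2(w=6) 1-3(w=3) 1-4(w=9)}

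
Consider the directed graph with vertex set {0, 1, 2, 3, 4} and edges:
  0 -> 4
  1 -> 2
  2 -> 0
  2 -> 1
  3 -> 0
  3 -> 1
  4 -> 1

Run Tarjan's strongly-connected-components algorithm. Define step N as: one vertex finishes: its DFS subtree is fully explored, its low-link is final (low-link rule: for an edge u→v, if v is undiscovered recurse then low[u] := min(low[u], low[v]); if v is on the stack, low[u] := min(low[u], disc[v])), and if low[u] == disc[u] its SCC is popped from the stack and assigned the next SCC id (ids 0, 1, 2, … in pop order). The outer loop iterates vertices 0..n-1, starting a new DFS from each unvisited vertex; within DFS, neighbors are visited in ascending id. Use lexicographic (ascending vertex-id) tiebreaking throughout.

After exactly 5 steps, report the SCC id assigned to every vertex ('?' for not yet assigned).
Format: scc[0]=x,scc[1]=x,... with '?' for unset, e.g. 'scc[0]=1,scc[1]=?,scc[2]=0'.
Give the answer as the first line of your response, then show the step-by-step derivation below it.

scc[0]=0,scc[1]=0,scc[2]=0,scc[3]=1,scc[4]=0

step 1: low=(low[0]=0,low[1]=2,low[2]=0,low[3]=?,low[4]=1); scc=(scc[0]=?,scc[1]=?,scc[2]=?,scc[3]=?,scc[4]=?)
step 2: low=(low[0]=0,low[1]=0,low[2]=0,low[3]=?,low[4]=1); scc=(scc[0]=?,scc[1]=?,scc[2]=?,scc[3]=?,scc[4]=?)
step 3: low=(low[0]=0,low[1]=0,low[2]=0,low[3]=?,low[4]=0); scc=(scc[0]=?,scc[1]=?,scc[2]=?,scc[3]=?,scc[4]=?)
step 4: low=(low[0]=0,low[1]=0,low[2]=0,low[3]=?,low[4]=0); scc=(scc[0]=0,scc[1]=0,scc[2]=0,scc[3]=?,scc[4]=0)
step 5: low=(low[0]=0,low[1]=0,low[2]=0,low[3]=4,low[4]=0); scc=(scc[0]=0,scc[1]=0,scc[2]=0,scc[3]=1,scc[4]=0)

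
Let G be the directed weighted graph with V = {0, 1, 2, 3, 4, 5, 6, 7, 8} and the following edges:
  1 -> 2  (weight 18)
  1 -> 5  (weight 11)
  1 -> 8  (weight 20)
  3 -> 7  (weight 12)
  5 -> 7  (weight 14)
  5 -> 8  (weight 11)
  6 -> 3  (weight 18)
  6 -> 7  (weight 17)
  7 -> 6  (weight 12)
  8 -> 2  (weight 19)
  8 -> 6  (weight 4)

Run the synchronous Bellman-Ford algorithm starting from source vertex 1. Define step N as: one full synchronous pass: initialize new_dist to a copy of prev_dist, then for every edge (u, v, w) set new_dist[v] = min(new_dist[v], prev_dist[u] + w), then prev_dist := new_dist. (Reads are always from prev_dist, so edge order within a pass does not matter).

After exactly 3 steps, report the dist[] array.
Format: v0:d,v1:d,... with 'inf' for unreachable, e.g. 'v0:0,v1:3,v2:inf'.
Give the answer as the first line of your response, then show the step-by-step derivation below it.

v0:inf,v1:0,v2:18,v3:42,v4:inf,v5:11,v6:24,v7:25,v8:20

step 1: dist = v0:inf,v1:0,v2:18,v3:inf,v4:inf,v5:11,v6:inf,v7:inf,v8:20
step 2: dist = v0:inf,v1:0,v2:18,v3:inf,v4:inf,v5:11,v6:24,v7:25,v8:20
step 3: dist = v0:inf,v1:0,v2:18,v3:42,v4:inf,v5:11,v6:24,v7:25,v8:20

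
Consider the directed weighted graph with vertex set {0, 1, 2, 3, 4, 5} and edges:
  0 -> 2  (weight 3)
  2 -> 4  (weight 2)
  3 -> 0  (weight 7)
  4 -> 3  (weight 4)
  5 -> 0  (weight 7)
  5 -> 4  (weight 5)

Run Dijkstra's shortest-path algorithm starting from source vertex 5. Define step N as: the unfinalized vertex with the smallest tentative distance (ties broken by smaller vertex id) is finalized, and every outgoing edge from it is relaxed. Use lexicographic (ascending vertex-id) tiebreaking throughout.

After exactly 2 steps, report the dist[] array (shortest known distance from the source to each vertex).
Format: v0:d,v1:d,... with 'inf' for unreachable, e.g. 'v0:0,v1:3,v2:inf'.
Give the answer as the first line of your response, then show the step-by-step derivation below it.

v0:7,v1:inf,v2:inf,v3:9,v4:5,v5:0

step 1: dist = v0:7,v1:inf,v2:inf,v3:inf,v4:5,v5:0
step 2: dist = v0:7,v1:inf,v2:inf,v3:9,v4:5,v5:0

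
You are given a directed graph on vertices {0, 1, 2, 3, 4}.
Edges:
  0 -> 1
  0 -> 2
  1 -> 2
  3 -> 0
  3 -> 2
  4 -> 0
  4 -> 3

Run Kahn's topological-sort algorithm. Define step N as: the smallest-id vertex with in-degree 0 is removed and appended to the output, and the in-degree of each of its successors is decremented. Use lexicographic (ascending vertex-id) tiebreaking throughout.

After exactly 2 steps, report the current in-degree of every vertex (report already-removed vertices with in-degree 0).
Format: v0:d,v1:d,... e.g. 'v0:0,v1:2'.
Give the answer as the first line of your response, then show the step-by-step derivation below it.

v0:0,v1:1,v2:2,v3:0,v4:0

step 1: output 4; order=[4]; indeg=(1,1,3,0,0)
step 2: output 3; order=[4,3]; indeg=(0,1,2,0,0)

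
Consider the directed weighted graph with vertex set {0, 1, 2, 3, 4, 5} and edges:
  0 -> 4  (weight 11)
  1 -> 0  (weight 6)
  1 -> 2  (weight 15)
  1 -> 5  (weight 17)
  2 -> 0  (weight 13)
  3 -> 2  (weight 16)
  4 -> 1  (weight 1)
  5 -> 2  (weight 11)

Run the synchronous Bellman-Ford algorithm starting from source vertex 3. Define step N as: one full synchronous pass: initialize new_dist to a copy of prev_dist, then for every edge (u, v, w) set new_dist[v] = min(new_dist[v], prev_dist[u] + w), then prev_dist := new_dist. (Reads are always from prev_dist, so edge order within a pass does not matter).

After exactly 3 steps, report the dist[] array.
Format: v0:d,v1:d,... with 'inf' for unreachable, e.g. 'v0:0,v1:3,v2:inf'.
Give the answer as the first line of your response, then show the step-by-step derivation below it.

v0:29,v1:inf,v2:16,v3:0,v4:40,v5:inf

step 1: dist = v0:inf,v1:inf,v2:16,v3:0,v4:inf,v5:inf
step 2: dist = v0:29,v1:inf,v2:16,v3:0,v4:inf,v5:inf
step 3: dist = v0:29,v1:inf,v2:16,v3:0,v4:40,v5:inf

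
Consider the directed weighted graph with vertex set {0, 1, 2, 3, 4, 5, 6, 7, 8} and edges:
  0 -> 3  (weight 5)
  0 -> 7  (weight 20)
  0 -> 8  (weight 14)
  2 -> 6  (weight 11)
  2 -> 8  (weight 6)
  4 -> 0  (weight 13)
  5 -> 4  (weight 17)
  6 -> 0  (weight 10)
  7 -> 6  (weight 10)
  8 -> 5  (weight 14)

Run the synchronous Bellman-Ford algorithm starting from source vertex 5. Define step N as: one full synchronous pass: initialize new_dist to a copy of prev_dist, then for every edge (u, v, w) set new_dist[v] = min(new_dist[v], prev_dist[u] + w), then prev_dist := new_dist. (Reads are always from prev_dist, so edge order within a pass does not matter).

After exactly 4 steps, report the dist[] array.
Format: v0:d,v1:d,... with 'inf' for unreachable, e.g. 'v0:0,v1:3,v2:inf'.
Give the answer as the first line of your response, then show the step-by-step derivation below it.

v0:30,v1:inf,v2:inf,v3:35,v4:17,v5:0,v6:60,v7:50,v8:44

step 1: dist = v0:inf,v1:inf,v2:inf,v3:inf,v4:17,v5:0,v6:inf,v7:inf,v8:inf
step 2: dist = v0:30,v1:inf,v2:inf,v3:inf,v4:17,v5:0,v6:inf,v7:inf,v8:inf
step 3: dist = v0:30,v1:inf,v2:inf,v3:35,v4:17,v5:0,v6:inf,v7:50,v8:44
step 4: dist = v0:30,v1:inf,v2:inf,v3:35,v4:17,v5:0,v6:60,v7:50,v8:44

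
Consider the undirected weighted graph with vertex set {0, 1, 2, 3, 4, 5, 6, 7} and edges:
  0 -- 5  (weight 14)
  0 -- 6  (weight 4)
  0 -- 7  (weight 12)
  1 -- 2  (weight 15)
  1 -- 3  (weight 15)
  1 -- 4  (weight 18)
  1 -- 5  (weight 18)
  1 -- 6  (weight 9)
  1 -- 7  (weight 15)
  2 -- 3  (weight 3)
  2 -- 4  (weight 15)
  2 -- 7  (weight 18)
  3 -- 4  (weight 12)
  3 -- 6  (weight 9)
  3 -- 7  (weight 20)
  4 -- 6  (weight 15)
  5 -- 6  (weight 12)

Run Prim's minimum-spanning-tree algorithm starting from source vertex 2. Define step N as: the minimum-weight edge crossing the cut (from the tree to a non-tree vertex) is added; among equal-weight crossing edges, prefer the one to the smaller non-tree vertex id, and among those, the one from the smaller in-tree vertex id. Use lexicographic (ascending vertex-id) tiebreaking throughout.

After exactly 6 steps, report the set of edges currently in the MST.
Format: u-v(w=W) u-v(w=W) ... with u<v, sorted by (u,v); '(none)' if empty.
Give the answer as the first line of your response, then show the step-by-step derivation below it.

0-6(w=4) 1-6(w=9) 2-3(w=3) 3-4(w=12) 3-6(w=9) 5-6(w=12)

step 1: add edge 2-3 (w=3); MST = {2-3(w=3)}
step 2: add edge 3-6 (w=9); MST = {2-3(w=3) 3-6(w=9)}
step 3: add edge 0-6 (w=4); MST = {0-6(w=4) 2-3(w=3) 3-6(w=9)}
step 4: add edge 1-6 (w=9); MST = {0-6(w=4) 1-6(w=9) 2-3(w=3) 3-6(w=9)}
step 5: add edge 3-4 (w=12); MST = {0-6(w=4) 1-6(w=9) 2-3(w=3) 3-4(w=12) 3-6(w=9)}
step 6: add edge 5-6 (w=12); MST = {0-6(w=4) 1-6(w=9) 2-3(w=3) 3-4(w=12) 3-6(w=9) 5-6(w=12)}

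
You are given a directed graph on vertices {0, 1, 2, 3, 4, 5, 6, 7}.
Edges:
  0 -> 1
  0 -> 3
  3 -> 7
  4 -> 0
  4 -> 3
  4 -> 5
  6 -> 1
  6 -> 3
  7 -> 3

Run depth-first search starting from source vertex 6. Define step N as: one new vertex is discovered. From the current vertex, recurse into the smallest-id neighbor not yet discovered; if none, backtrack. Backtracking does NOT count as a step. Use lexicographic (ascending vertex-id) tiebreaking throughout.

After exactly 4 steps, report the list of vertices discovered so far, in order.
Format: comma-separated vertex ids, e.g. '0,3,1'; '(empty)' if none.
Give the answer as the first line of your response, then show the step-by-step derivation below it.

6,1,3,7

step 1: discover 6; path=6; order=6
step 2: discover 1; path=6>1; order=6,1
step 3: discover 3; path=6>3; order=6,1,3
step 4: discover 7; path=6>3>7; order=6,1,3,7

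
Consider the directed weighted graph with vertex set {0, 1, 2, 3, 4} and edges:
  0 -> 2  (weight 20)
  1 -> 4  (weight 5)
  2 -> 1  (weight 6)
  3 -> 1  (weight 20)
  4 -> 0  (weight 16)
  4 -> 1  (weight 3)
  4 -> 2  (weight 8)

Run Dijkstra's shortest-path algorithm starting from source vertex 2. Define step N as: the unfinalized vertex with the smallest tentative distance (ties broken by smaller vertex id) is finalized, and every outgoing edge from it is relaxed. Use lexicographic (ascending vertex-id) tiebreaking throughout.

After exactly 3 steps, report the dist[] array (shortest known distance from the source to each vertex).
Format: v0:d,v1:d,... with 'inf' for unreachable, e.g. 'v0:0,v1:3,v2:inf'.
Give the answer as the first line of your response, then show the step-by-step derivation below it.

v0:27,v1:6,v2:0,v3:inf,v4:11

step 1: dist = v0:inf,v1:6,v2:0,v3:inf,v4:inf
step 2: dist = v0:inf,v1:6,v2:0,v3:inf,v4:11
step 3: dist = v0:27,v1:6,v2:0,v3:inf,v4:11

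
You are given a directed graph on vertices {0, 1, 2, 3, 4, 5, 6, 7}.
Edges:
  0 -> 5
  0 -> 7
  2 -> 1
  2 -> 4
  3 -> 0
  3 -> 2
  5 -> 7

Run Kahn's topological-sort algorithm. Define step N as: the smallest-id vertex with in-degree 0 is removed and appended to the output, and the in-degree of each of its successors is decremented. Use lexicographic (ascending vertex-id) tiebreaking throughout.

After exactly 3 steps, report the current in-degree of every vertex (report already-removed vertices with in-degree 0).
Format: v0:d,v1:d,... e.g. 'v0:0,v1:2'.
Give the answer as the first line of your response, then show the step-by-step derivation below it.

v0:0,v1:0,v2:0,v3:0,v4:0,v5:0,v6:0,v7:1

step 1: output 3; order=[3]; indeg=(0,1,0,0,1,1,0,2)
step 2: output 0; order=[3,0]; indeg=(0,1,0,0,1,0,0,1)
step 3: output 2; order=[3,0,2]; indeg=(0,0,0,0,0,0,0,1)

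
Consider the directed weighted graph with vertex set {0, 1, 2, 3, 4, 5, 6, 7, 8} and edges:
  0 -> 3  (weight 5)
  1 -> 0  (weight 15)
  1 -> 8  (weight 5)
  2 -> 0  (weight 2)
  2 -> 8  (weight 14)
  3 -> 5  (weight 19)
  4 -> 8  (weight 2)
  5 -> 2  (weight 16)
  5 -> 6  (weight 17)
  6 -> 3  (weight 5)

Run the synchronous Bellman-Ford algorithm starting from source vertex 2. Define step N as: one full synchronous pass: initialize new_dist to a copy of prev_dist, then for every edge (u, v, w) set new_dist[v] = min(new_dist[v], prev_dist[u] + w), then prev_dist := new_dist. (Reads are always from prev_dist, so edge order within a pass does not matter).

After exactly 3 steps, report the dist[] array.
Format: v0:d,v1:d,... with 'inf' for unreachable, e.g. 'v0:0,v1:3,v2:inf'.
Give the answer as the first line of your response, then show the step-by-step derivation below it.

v0:2,v1:inf,v2:0,v3:7,v4:inf,v5:26,v6:inf,v7:inf,v8:14

step 1: dist = v0:2,v1:inf,v2:0,v3:inf,v4:inf,v5:inf,v6:inf,v7:inf,v8:14
step 2: dist = v0:2,v1:inf,v2:0,v3:7,v4:inf,v5:inf,v6:inf,v7:inf,v8:14
step 3: dist = v0:2,v1:inf,v2:0,v3:7,v4:inf,v5:26,v6:inf,v7:inf,v8:14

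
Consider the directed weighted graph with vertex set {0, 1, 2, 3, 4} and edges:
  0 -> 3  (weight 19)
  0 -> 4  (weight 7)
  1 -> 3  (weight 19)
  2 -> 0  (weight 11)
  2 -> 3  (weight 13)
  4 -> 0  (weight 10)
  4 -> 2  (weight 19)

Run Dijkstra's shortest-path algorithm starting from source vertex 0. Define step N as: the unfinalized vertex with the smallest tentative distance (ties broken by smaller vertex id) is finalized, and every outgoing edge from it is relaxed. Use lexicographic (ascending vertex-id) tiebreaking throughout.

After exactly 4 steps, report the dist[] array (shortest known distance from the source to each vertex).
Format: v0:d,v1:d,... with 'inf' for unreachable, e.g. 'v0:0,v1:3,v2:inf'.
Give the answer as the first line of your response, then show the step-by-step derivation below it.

v0:0,v1:inf,v2:26,v3:19,v4:7

step 1: dist = v0:0,v1:inf,v2:inf,v3:19,v4:7
step 2: dist = v0:0,v1:inf,v2:26,v3:19,v4:7
step 3: dist = v0:0,v1:inf,v2:26,v3:19,v4:7
step 4: dist = v0:0,v1:inf,v2:26,v3:19,v4:7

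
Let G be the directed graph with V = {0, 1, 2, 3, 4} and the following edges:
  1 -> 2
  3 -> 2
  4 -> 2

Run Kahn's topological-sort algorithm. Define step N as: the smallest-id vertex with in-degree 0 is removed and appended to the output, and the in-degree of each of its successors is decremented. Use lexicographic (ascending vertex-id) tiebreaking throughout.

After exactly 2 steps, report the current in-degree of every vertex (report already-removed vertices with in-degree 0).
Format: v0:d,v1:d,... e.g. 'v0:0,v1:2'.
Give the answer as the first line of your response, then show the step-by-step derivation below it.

v0:0,v1:0,v2:2,v3:0,v4:0

step 1: output 0; order=[0]; indeg=(0,0,3,0,0)
step 2: output 1; order=[0,1]; indeg=(0,0,2,0,0)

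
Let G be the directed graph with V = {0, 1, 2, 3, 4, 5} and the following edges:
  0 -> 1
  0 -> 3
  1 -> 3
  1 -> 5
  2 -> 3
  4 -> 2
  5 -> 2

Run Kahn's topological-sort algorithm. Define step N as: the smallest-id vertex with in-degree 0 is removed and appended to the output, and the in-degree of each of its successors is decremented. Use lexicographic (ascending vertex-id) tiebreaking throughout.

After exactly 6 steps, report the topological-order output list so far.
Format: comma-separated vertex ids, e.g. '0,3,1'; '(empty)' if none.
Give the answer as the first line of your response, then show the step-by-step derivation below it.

0,1,4,5,2,3

step 1: output 0; order=[0]; indeg=(0,0,2,2,0,1)
step 2: output 1; order=[0,1]; indeg=(0,0,2,1,0,0)
step 3: output 4; order=[0,1,4]; indeg=(0,0,1,1,0,0)
step 4: output 5; order=[0,1,4,5]; indeg=(0,0,0,1,0,0)
step 5: output 2; order=[0,1,4,5,2]; indeg=(0,0,0,0,0,0)
step 6: output 3; order=[0,1,4,5,2,3]; indeg=(0,0,0,0,0,0)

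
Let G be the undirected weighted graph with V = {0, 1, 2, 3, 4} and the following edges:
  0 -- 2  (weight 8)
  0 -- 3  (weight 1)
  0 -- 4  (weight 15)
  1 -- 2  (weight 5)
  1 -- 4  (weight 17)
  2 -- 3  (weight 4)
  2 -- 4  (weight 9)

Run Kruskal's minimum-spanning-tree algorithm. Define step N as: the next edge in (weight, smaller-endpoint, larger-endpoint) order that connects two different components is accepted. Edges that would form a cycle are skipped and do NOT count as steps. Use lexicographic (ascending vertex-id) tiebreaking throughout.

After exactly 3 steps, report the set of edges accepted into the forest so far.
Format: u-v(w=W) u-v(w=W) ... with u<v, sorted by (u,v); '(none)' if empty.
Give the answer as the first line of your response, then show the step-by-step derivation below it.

0-3(w=1) 1-2(w=5) 2-3(w=4)

step 1: add edge 0-3 (w=1); MST = {0-3(w=1)}
step 2: add edge 2-3 (w=4); MST = {0-3(w=1) 2-3(w=4)}
step 3: add edge 1-2 (w=5); MST = {0-3(w=1) 1-2(w=5) 2-3(w=4)}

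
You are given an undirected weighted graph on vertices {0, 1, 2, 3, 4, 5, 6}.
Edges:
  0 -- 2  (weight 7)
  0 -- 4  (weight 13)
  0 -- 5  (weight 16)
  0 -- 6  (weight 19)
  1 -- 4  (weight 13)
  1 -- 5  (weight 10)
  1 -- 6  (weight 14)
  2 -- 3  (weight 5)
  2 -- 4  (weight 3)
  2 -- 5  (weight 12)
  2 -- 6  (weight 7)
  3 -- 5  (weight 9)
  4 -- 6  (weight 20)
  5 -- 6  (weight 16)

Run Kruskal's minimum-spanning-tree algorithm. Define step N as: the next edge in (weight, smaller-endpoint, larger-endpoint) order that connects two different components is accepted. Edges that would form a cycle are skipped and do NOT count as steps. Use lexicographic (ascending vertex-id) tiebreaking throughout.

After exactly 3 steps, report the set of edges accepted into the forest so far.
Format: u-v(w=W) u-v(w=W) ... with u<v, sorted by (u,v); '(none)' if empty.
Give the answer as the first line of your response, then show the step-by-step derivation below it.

0-2(w=7) 2-3(w=5) 2-4(w=3)

step 1: add edge 2-4 (w=3); MST = {2-4(w=3)}
step 2: add edge 2-3 (w=5); MST = {2-3(w=5) 2-4(w=3)}
step 3: add edge 0-2 (w=7); MST = {0-2(w=7) 2-3(w=5) 2-4(w=3)}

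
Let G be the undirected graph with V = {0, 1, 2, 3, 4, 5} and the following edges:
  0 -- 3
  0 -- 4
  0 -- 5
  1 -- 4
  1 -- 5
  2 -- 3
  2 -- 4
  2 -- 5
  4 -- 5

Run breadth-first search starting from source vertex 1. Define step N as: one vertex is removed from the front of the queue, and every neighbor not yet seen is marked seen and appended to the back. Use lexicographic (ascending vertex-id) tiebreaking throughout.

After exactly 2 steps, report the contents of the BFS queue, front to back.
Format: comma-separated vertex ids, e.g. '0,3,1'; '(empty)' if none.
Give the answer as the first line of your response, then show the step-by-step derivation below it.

5,0,2

step 1: dequeue 1; queue=[4,5]; order=1
step 2: dequeue 4; queue=[5,0,2]; order=1,4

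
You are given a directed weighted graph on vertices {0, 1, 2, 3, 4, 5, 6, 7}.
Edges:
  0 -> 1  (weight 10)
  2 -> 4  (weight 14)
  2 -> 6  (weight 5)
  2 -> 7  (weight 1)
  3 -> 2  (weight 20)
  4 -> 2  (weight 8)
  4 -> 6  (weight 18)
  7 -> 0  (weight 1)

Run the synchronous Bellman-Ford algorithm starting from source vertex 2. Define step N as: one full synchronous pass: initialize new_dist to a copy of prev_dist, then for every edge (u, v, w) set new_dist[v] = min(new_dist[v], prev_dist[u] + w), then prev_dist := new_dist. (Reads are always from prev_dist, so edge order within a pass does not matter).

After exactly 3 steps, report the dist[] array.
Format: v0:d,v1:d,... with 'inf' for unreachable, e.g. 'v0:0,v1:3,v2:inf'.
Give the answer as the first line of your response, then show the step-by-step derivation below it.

v0:2,v1:12,v2:0,v3:inf,v4:14,v5:inf,v6:5,v7:1

step 1: dist = v0:inf,v1:inf,v2:0,v3:inf,v4:14,v5:inf,v6:5,v7:1
step 2: dist = v0:2,v1:inf,v2:0,v3:inf,v4:14,v5:inf,v6:5,v7:1
step 3: dist = v0:2,v1:12,v2:0,v3:inf,v4:14,v5:inf,v6:5,v7:1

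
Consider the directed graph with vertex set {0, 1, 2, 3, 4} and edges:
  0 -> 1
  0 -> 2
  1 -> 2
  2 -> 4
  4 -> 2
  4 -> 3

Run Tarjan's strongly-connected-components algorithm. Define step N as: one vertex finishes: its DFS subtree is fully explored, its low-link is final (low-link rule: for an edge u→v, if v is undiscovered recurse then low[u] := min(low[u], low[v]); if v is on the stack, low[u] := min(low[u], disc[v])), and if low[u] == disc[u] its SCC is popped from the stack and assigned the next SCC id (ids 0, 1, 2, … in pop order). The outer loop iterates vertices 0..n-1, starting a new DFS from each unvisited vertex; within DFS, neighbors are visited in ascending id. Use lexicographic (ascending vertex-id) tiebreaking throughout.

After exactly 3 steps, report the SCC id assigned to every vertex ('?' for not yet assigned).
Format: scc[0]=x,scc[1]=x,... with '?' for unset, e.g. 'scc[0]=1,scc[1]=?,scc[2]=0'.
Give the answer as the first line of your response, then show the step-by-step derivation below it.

scc[0]=?,scc[1]=?,scc[2]=1,scc[3]=0,scc[4]=1

step 1: low=(low[0]=0,low[1]=1,low[2]=2,low[3]=4,low[4]=2); scc=(scc[0]=?,scc[1]=?,scc[2]=?,scc[3]=0,scc[4]=?)
step 2: low=(low[0]=0,low[1]=1,low[2]=2,low[3]=4,low[4]=2); scc=(scc[0]=?,scc[1]=?,scc[2]=?,scc[3]=0,scc[4]=?)
step 3: low=(low[0]=0,low[1]=1,low[2]=2,low[3]=4,low[4]=2); scc=(scc[0]=?,scc[1]=?,scc[2]=1,scc[3]=0,scc[4]=1)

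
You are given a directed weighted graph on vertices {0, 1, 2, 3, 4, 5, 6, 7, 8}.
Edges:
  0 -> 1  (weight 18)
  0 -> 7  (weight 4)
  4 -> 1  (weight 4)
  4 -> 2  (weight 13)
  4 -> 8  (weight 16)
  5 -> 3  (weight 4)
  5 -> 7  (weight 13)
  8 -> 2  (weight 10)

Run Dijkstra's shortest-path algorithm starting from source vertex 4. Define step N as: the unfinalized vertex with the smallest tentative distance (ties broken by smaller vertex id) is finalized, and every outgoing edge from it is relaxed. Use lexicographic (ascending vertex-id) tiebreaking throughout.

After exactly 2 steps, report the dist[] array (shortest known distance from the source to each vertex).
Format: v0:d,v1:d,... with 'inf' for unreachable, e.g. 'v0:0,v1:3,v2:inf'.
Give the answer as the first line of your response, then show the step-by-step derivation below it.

v0:inf,v1:4,v2:13,v3:inf,v4:0,v5:inf,v6:inf,v7:inf,v8:16

step 1: dist = v0:inf,v1:4,v2:13,v3:inf,v4:0,v5:inf,v6:inf,v7:inf,v8:16
step 2: dist = v0:inf,v1:4,v2:13,v3:inf,v4:0,v5:inf,v6:inf,v7:inf,v8:16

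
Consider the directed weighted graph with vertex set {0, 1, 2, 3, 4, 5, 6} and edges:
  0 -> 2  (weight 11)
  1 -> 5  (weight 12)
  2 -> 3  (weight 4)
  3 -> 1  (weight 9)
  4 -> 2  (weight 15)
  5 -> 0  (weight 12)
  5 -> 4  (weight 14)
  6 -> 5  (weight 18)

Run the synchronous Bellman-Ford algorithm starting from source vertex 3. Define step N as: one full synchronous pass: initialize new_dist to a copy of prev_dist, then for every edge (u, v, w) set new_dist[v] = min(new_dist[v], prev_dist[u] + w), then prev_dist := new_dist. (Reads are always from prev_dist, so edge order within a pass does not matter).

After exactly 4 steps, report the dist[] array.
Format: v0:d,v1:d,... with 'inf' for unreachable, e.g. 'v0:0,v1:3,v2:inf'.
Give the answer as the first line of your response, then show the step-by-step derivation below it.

v0:33,v1:9,v2:44,v3:0,v4:35,v5:21,v6:inf

step 1: dist = v0:inf,v1:9,v2:inf,v3:0,v4:inf,v5:inf,v6:inf
step 2: dist = v0:inf,v1:9,v2:inf,v3:0,v4:inf,v5:21,v6:inf
step 3: dist = v0:33,v1:9,v2:inf,v3:0,v4:35,v5:21,v6:inf
step 4: dist = v0:33,v1:9,v2:44,v3:0,v4:35,v5:21,v6:inf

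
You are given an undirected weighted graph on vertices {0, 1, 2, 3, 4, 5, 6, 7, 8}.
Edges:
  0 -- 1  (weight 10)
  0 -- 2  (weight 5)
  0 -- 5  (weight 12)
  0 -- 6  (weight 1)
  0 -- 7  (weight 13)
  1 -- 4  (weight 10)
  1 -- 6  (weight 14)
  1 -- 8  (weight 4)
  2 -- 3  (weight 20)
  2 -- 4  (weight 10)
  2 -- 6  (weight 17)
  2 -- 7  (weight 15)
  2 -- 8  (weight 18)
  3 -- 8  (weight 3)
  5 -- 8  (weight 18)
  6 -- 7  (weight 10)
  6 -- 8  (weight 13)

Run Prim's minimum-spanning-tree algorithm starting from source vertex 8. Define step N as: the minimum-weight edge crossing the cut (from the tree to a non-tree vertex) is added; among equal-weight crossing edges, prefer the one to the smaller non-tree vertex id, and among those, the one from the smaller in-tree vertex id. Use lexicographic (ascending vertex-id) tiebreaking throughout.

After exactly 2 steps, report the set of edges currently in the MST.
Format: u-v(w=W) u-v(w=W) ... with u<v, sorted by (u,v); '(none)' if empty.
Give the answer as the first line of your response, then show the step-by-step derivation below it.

1-8(w=4) 3-8(w=3)

step 1: add edge 3-8 (w=3); MST = {3-8(w=3)}
step 2: add edge 1-8 (w=4); MST = {1-8(w=4) 3-8(w=3)}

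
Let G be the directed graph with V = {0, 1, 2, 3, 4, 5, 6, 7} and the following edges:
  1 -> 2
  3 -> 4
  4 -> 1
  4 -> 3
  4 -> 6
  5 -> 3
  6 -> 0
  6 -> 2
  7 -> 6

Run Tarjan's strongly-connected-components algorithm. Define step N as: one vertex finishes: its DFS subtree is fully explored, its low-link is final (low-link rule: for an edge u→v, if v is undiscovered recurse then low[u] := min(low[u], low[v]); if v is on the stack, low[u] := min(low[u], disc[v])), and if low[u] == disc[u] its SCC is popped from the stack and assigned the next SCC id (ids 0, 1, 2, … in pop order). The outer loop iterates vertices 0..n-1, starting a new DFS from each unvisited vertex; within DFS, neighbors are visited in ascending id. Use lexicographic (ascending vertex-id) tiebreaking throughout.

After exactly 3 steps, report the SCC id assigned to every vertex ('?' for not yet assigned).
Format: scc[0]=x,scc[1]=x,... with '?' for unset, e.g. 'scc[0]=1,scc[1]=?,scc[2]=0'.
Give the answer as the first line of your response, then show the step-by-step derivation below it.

scc[0]=0,scc[1]=2,scc[2]=1,scc[3]=?,scc[4]=?,scc[5]=?,scc[6]=?,scc[7]=?

step 1: low=(low[0]=0,low[1]=?,low[2]=?,low[3]=?,low[4]=?,low[5]=?,low[6]=?,low[7]=?); scc=(scc[0]=0,scc[1]=?,scc[2]=?,scc[3]=?,scc[4]=?,scc[5]=?,scc[6]=?,scc[7]=?)
step 2: low=(low[0]=0,low[1]=1,low[2]=2,low[3]=?,low[4]=?,low[5]=?,low[6]=?,low[7]=?); scc=(scc[0]=0,scc[1]=?,scc[2]=1,scc[3]=?,scc[4]=?,scc[5]=?,scc[6]=?,scc[7]=?)
step 3: low=(low[0]=0,low[1]=1,low[2]=2,low[3]=?,low[4]=?,low[5]=?,low[6]=?,low[7]=?); scc=(scc[0]=0,scc[1]=2,scc[2]=1,scc[3]=?,scc[4]=?,scc[5]=?,scc[6]=?,scc[7]=?)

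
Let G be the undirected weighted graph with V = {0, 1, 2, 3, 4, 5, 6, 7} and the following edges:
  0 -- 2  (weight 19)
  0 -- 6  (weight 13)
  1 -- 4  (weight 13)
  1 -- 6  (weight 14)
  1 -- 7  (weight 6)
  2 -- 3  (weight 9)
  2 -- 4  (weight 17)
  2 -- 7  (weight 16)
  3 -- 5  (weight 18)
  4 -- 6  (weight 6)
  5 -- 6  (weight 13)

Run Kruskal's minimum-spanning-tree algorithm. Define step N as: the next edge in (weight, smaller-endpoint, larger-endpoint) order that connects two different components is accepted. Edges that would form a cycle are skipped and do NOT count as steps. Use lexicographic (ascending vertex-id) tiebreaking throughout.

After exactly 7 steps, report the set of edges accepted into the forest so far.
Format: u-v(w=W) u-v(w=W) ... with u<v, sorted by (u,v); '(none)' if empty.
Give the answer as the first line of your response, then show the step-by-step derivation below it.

0-6(w=13) 1-4(w=13) 1-7(w=6) 2-3(w=9) 2-7(w=16) 4-6(w=6) 5-6(w=13)

step 1: add edge 1-7 (w=6); MST = {1-7(w=6)}
step 2: add edge 4-6 (w=6); MST = {1-7(w=6) 4-6(w=6)}
step 3: add edge 2-3 (w=9); MST = {1-7(w=6) 2-3(w=9) 4-6(w=6)}
step 4: add edge 0-6 (w=13); MST = {0-6(w=13) 1-7(w=6) 2-3(w=9) 4-6(w=6)}
step 5: add edge 1-4 (w=13); MST = {0-6(w=13) 1-4(w=13) 1-7(w=6) 2-3(w=9) 4-6(w=6)}
step 6: add edge 5-6 (w=13); MST = {0-6(w=13) 1-4(w=13) 1-7(w=6) 2-3(w=9) 4-6(w=6) 5-6(w=13)}
step 7: add edge 2-7 (w=16); MST = {0-6(w=13) 1-4(w=13) 1-7(w=6) 2-3(w=9) 2-7(w=16) 4-6(w=6) 5-6(w=13)}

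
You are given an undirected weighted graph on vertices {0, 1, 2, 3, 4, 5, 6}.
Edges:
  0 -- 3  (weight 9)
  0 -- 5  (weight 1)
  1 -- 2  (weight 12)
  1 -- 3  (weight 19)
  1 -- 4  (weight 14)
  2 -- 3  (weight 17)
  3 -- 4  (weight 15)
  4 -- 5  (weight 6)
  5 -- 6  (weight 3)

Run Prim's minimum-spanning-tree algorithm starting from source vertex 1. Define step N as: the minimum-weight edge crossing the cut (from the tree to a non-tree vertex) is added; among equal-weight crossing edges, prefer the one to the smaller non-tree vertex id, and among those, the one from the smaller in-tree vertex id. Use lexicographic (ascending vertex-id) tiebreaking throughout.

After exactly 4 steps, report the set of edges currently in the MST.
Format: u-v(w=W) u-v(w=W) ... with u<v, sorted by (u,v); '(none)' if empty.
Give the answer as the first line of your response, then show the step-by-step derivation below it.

0-5(w=1) 1-2(w=12) 1-4(w=14) 4-5(w=6)

step 1: add edge 1-2 (w=12); MST = {1-2(w=12)}
step 2: add edge 1-4 (w=14); MST = {1-2(w=12) 1-4(w=14)}
step 3: add edge 4-5 (w=6); MST = {1-2(w=12) 1-4(w=14) 4-5(w=6)}
step 4: add edge 0-5 (w=1); MST = {0-5(w=1) 1-2(w=12) 1-4(w=14) 4-5(w=6)}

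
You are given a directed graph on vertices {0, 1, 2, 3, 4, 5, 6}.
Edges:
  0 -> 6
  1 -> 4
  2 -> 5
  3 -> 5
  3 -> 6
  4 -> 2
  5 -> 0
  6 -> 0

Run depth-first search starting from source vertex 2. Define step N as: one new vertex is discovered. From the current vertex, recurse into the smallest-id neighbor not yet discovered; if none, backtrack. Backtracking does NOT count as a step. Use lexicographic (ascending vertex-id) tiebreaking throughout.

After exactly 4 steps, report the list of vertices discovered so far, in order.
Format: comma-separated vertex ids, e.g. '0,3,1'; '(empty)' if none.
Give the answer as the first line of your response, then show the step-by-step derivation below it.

2,5,0,6

step 1: discover 2; path=2; order=2
step 2: discover 5; path=2>5; order=2,5
step 3: discover 0; path=2>5>0; order=2,5,0
step 4: discover 6; path=2>5>0>6; order=2,5,0,6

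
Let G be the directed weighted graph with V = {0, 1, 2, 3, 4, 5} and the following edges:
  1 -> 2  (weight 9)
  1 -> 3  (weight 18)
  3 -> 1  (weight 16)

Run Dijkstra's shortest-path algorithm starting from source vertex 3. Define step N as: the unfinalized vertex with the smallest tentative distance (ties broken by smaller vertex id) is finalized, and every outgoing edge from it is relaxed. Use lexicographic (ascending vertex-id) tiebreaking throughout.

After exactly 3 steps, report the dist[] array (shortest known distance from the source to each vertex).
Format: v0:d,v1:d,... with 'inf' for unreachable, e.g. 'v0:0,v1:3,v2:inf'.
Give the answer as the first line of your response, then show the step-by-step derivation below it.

v0:inf,v1:16,v2:25,v3:0,v4:inf,v5:inf

step 1: dist = v0:inf,v1:16,v2:inf,v3:0,v4:inf,v5:inf
step 2: dist = v0:inf,v1:16,v2:25,v3:0,v4:inf,v5:inf
step 3: dist = v0:inf,v1:16,v2:25,v3:0,v4:inf,v5:inf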